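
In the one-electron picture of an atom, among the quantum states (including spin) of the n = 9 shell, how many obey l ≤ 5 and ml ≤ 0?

The (l, ml) pairs meeting l ≤ 5 and ml ≤ 0 give: l=0 → 1; l=1 → 2; l=2 → 3; l=3 → 4; l=4 → 5; l=5 → 6.
Orbitals: 1 + 2 + 3 + 4 + 5 + 6 = 21. Each orbital carries two spin states, so 21 × 2 = 42 states.

42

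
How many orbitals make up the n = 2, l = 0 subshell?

A subshell has 2l+1 orbitals; with l = 0, that's 1.

1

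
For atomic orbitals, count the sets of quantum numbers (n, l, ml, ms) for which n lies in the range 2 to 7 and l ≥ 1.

266

For each n in the range, tally the orbitals obeying l ≥ 1:
n=2 → 3; n=3 → 8; n=4 → 15; n=5 → 24; n=6 → 35; n=7 → 48.
Orbitals: 3 + 8 + 15 + 24 + 35 + 48 = 133. Including both spin states (ms = ±1/2) gives 2 × 133 = 266 states.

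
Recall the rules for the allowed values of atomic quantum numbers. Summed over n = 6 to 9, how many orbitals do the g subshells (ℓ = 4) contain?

36

A g subshell (ℓ = 4) exists for every n ≥ 5, so shells n = 6, 7, 8, 9 each contribute one — 4 subshells.
Since each g subshell has 2·4+1 = 9 orbitals, the total is 4 × 9 = 36.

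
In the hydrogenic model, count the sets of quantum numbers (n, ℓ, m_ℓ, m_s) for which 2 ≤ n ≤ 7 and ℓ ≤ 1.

48

Count contributing orbitals for each principal shell:
n=2 → 4; n=3 → 4; n=4 → 4; n=5 → 4; n=6 → 4; n=7 → 4.
Orbitals: 4 + 4 + 4 + 4 + 4 + 4 = 24. Including both spin states (m_s = ±1/2) gives 2 × 24 = 48 states.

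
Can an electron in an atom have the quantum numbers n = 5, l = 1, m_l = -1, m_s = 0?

No

The spin quantum number for an electron can only be m_s = +1/2 or −1/2; m_s = 0 is not one of those.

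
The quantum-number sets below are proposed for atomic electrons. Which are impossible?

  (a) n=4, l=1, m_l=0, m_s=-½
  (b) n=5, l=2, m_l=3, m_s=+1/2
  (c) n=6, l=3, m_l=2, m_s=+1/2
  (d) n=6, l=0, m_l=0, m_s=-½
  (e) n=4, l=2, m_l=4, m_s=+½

(b) and (e)

(b) has |m_l| = 3 > l = 2, violating −l ≤ m_l ≤ l.
(e) has |m_l| = 4 > l = 2, violating −l ≤ m_l ≤ l.
The remaining sets (a), (c), (d) satisfy all four rules.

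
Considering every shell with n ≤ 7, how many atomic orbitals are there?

Total orbitals = 1² + 2² + 3² + 4² + 5² + 6² + 7² = 140.

140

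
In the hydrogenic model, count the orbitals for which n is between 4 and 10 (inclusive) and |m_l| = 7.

Work shell by shell — for each n, count the (l, m_l) pairs that satisfy |m_l| = 7:
n=8 → 2; n=9 → 4; n=10 → 6.
Total orbitals: 2 + 4 + 6 = 12.

12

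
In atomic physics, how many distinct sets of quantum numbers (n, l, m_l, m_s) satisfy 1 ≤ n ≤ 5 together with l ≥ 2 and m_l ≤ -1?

32

Go shell by shell, enumerating (l, m_l) with l ≥ 2 and m_l ≤ -1:
n=3 → 2; n=4 → 5; n=5 → 9.
Orbitals: 2 + 5 + 9 = 16. Including both spin states (m_s = ±1/2) gives 2 × 16 = 32 states.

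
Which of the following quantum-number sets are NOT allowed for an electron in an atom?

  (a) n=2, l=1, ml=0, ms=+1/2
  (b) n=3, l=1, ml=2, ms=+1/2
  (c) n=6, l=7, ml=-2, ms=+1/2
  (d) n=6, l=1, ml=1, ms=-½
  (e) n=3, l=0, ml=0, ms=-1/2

(b) has |ml| = 2 > l = 1, violating −l ≤ ml ≤ l.
(c) has l = 7 ≥ n = 6, violating 0 ≤ l ≤ n−1.
The remaining sets (a), (d), (e) satisfy all four rules.

(b) and (c)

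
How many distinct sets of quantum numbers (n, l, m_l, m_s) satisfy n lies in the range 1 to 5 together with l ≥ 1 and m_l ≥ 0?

60

For each n in the range, tally the orbitals obeying l ≥ 1 and m_l ≥ 0:
n=2 → 2; n=3 → 5; n=4 → 9; n=5 → 14.
Orbitals: 2 + 5 + 9 + 14 = 30. Including both spin states (m_s = ±1/2) gives 2 × 30 = 60 states.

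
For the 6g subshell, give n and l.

n = 6, l = 4

The leading integer gives n = 6; the letter 'g' means l = 4.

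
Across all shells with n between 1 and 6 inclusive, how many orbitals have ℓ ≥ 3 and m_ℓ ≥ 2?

16

Treat each shell separately and count matching orbitals:
n=4 → 2; n=5 → 5; n=6 → 9.
Total orbitals: 2 + 5 + 9 = 16.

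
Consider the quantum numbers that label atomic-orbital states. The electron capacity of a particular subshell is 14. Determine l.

2(2l+1) = 14 ⇒ 2l+1 = 7 ⇒ l = 3.

l = 3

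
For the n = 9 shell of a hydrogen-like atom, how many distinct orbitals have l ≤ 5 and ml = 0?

6

Go through l = 0, …, 8 (the values permitted for n = 9).
Per l-value: l=0 → 1; l=1 → 1; l=2 → 1; l=3 → 1; l=4 → 1; l=5 → 1.
Total orbitals: 1 + 1 + 1 + 1 + 1 + 1 = 6.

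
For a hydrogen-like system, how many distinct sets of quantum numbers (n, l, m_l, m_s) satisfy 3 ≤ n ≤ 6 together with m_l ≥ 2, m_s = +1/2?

Count contributing orbitals for each principal shell:
n=3 → 1; n=4 → 3; n=5 → 6; n=6 → 10.
Orbitals: 1 + 3 + 6 + 10 = 20. With m_s fixed to +1/2 there is one state per orbital, so 20 states.

20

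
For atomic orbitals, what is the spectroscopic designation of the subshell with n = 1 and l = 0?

1s

l = 0 corresponds to the letter 's', so the subshell is 1s.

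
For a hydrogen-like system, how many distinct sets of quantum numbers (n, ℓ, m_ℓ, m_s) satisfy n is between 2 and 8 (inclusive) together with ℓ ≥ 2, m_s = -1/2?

175

For each n in the range, tally the orbitals obeying ℓ ≥ 2:
n=3 → 5; n=4 → 12; n=5 → 21; n=6 → 32; n=7 → 45; n=8 → 60.
Orbitals: 5 + 12 + 21 + 32 + 45 + 60 = 175. With m_s fixed to -1/2 there is one state per orbital, so 175 states.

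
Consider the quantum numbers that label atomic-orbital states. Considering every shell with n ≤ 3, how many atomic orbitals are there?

Total orbitals = 1² + 2² + 3² = 14.

14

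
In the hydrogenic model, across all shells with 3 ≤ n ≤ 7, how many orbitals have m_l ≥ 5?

Treat each shell separately and count matching orbitals:
n=6 → 1; n=7 → 3.
Total orbitals: 1 + 3 = 4.

4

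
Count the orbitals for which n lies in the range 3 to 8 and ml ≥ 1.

Go shell by shell, enumerating (l, ml) with ml ≥ 1:
n=3 → 3; n=4 → 6; n=5 → 10; n=6 → 15; n=7 → 21; n=8 → 28.
Total orbitals: 3 + 6 + 10 + 15 + 21 + 28 = 83.

83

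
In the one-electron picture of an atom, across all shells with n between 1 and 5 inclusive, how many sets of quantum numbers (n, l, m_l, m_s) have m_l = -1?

Go shell by shell, enumerating (l, m_l) with m_l = -1:
n=2 → 1; n=3 → 2; n=4 → 3; n=5 → 4.
Orbitals: 1 + 2 + 3 + 4 = 10. Including both spin states (m_s = ±1/2) gives 2 × 10 = 20 states.

20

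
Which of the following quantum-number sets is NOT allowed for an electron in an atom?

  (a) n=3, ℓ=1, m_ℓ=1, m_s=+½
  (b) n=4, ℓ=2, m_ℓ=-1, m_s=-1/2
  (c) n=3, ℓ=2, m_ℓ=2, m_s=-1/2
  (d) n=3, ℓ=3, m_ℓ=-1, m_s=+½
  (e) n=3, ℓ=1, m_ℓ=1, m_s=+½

(d) has ℓ = 3 ≥ n = 3, violating 0 ≤ ℓ ≤ n−1.
The remaining sets (a), (b), (c), (e) satisfy all four rules.

(d)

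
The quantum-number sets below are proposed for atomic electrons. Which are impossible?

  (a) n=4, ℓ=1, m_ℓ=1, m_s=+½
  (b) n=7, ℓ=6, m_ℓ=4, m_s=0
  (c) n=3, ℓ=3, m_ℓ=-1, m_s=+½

(b) and (c)

(b) has m_s = 0, but an electron's spin must be ±1/2.
(c) has ℓ = 3 ≥ n = 3, violating 0 ≤ ℓ ≤ n−1.
The remaining set (a) satisfies all four rules.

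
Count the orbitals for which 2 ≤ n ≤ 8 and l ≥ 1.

196

Per-shell orbital counts meeting the constraint:
n=2 → 3; n=3 → 8; n=4 → 15; n=5 → 24; n=6 → 35; n=7 → 48; n=8 → 63.
Total orbitals: 3 + 8 + 15 + 24 + 35 + 48 + 63 = 196.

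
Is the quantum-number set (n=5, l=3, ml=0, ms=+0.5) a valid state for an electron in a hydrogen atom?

n = 5 is a positive integer. l = 3 satisfies 0 ≤ l ≤ n−1 = 4. ml = 0 lies in the range −l … +l (here −3 … 3). ms = +1/2 is one of ±1/2.
All four constraints are satisfied.

Valid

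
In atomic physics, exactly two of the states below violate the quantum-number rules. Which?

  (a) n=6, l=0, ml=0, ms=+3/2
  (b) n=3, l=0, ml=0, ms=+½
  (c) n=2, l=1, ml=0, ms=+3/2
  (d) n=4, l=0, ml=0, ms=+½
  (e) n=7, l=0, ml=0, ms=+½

(a) and (c)

(a) has ms = +3/2, but an electron's spin must be ±1/2.
(c) has ms = +3/2, but an electron's spin must be ±1/2.
The remaining sets (b), (d), (e) satisfy all four rules.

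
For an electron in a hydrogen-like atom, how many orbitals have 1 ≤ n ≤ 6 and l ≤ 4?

80

Work shell by shell — for each n, count the (l, m_l) pairs that satisfy l ≤ 4:
n=1 → 1; n=2 → 4; n=3 → 9; n=4 → 16; n=5 → 25; n=6 → 25.
Total orbitals: 1 + 4 + 9 + 16 + 25 + 25 = 80.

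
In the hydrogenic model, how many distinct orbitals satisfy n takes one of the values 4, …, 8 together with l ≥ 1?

Treat each shell separately and count matching orbitals:
n=4 → 15; n=5 → 24; n=6 → 35; n=7 → 48; n=8 → 63.
Total orbitals: 15 + 24 + 35 + 48 + 63 = 185.

185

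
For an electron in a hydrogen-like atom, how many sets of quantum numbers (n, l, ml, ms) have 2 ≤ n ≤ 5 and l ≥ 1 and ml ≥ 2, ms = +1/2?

10

Count contributing orbitals for each principal shell:
n=3 → 1; n=4 → 3; n=5 → 6.
Orbitals: 1 + 3 + 6 = 10. With ms fixed to +1/2 there is one state per orbital, so 10 states.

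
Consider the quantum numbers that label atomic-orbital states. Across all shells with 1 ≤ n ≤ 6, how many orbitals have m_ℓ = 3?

Treat each shell separately and count matching orbitals:
n=4 → 1; n=5 → 2; n=6 → 3.
Total orbitals: 1 + 2 + 3 = 6.

6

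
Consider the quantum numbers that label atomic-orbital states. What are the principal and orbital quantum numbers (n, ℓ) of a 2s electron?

n = 2, ℓ = 0

The leading integer gives n = 2; the letter 's' means ℓ = 0.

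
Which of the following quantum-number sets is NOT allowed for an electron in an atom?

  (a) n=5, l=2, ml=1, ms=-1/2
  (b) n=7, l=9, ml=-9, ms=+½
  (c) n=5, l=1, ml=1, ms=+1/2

(b)

(b) has l = 9 ≥ n = 7, violating 0 ≤ l ≤ n−1.
The remaining sets (a), (c) satisfy all four rules.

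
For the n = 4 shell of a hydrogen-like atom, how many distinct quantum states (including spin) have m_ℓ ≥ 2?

With n = 4 the allowed ℓ are 0, 1, …, 3.
Per ℓ-value: ℓ=2 → 1; ℓ=3 → 2.
Orbitals: 1 + 2 = 3. Each orbital carries two spin states, so 3 × 2 = 6 states.

6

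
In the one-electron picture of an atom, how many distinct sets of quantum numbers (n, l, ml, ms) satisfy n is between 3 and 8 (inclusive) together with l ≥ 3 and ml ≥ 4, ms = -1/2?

20

Treat each shell separately and count matching orbitals:
n=5 → 1; n=6 → 3; n=7 → 6; n=8 → 10.
Orbitals: 1 + 3 + 6 + 10 = 20. With ms fixed to -1/2 there is one state per orbital, so 20 states.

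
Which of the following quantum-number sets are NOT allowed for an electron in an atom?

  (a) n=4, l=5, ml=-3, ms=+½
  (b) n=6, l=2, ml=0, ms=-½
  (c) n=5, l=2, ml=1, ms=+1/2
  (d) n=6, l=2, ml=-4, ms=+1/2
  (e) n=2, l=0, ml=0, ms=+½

(a) and (d)

(a) has l = 5 ≥ n = 4, violating 0 ≤ l ≤ n−1.
(d) has |ml| = 4 > l = 2, violating −l ≤ ml ≤ l.
The remaining sets (b), (c), (e) satisfy all four rules.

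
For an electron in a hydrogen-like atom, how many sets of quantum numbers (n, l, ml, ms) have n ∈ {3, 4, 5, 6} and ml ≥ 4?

Count contributing orbitals for each principal shell:
n=5 → 1; n=6 → 3.
Orbitals: 1 + 3 = 4. Including both spin states (ms = ±1/2) gives 2 × 4 = 8 states.

8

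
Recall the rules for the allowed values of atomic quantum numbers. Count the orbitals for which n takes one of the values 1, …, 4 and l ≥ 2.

Work shell by shell — for each n, count the (l, m_l) pairs that satisfy l ≥ 2:
n=3 → 5; n=4 → 12.
Total orbitals: 5 + 12 = 17.

17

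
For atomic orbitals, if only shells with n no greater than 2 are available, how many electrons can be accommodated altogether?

Total orbitals = 1² + 2² = 5. Doubling for spin gives 10 electrons.

10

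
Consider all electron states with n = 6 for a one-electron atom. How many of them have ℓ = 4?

Go through ℓ = 0, …, 5 (the values permitted for n = 6).
Orbitals with ℓ = 4, by ℓ: ℓ=4 → 9.
Orbitals: 9. Each orbital carries two spin states, so 9 × 2 = 18 states.

18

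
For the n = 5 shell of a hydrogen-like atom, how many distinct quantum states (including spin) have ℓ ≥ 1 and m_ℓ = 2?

6

The (ℓ, m_ℓ) pairs meeting ℓ ≥ 1 and m_ℓ = 2 give: ℓ=2 → 1; ℓ=3 → 1; ℓ=4 → 1.
Orbitals: 1 + 1 + 1 = 3. Each orbital carries two spin states, so 3 × 2 = 6 states.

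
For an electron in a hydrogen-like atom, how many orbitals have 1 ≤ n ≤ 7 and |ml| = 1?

For each n in the range, tally the orbitals obeying |ml| = 1:
n=2 → 2; n=3 → 4; n=4 → 6; n=5 → 8; n=6 → 10; n=7 → 12.
Total orbitals: 2 + 4 + 6 + 8 + 10 + 12 = 42.

42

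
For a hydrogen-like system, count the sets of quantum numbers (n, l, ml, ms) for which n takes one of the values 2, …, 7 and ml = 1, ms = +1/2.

21

Treat each shell separately and count matching orbitals:
n=2 → 1; n=3 → 2; n=4 → 3; n=5 → 4; n=6 → 5; n=7 → 6.
Orbitals: 1 + 2 + 3 + 4 + 5 + 6 = 21. With ms fixed to +1/2 there is one state per orbital, so 21 states.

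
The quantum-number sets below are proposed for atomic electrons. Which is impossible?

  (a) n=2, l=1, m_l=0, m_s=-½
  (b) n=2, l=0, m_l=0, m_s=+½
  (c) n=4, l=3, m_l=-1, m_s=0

(c) has m_s = 0, but an electron's spin must be ±1/2.
The remaining sets (a), (b) satisfy all four rules.

(c)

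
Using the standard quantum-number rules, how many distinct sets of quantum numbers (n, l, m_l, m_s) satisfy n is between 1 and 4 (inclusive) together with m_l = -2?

6

Work shell by shell — for each n, count the (l, m_l) pairs that satisfy m_l = -2:
n=3 → 1; n=4 → 2.
Orbitals: 1 + 2 = 3. Including both spin states (m_s = ±1/2) gives 2 × 3 = 6 states.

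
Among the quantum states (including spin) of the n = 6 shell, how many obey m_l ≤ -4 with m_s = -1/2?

The n = 6 shell has l = 0 through 5; check each.
The (l, m_l) pairs meeting m_l ≤ -4 give: l=4 → 1; l=5 → 2.
Orbitals: 1 + 2 = 3. With m_s fixed to a single value there is one state per orbital, giving 3 states.

3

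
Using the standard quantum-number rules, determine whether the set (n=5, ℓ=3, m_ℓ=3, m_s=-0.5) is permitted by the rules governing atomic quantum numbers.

Allowed

n = 5 is a positive integer. ℓ = 3 satisfies 0 ≤ ℓ ≤ n−1 = 4. m_ℓ = 3 lies in the range −ℓ … +ℓ (here −3 … 3). m_s = -1/2 is one of ±1/2.
All four constraints are satisfied.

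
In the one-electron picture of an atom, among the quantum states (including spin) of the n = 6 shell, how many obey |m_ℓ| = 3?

12

Contributions: ℓ=3 → 2; ℓ=4 → 2; ℓ=5 → 2.
Orbitals: 2 + 2 + 2 = 6. Each orbital carries two spin states, so 6 × 2 = 12 states.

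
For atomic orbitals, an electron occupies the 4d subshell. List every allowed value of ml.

-2, -1, 0, 1, 2

The 4d subshell has l = 2, and ml takes every integer from −l to +l. With l = 2 that gives the 5 values -2, -1, 0, 1, 2.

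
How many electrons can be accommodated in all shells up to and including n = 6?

Total orbitals = 1² + 2² + 3² + 4² + 5² + 6² = 91. Doubling for spin gives 182 electrons.

182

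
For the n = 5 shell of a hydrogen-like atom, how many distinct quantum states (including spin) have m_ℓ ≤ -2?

The n = 5 shell has ℓ = 0 through 4; check each.
Per ℓ-value: ℓ=2 → 1; ℓ=3 → 2; ℓ=4 → 3.
Orbitals: 1 + 2 + 3 = 6. Each orbital carries two spin states, so 6 × 2 = 12 states.

12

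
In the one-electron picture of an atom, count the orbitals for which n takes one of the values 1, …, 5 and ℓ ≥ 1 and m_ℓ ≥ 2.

Work shell by shell — for each n, count the (ℓ, m_ℓ) pairs that satisfy ℓ ≥ 1 and m_ℓ ≥ 2:
n=3 → 1; n=4 → 3; n=5 → 6.
Total orbitals: 1 + 3 + 6 = 10.

10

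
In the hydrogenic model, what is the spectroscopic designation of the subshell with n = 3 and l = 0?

3s

l = 0 corresponds to the letter 's', so the subshell is 3s.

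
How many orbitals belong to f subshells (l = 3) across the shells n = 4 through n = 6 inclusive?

21

An f subshell (l = 3) exists for every n ≥ 4, so shells n = 4, 5, 6 each contribute one — 3 subshells.
Since each f subshell has 2·3+1 = 7 orbitals, the total is 3 × 7 = 21.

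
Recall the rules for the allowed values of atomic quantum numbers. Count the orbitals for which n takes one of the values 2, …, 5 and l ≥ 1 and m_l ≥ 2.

Count contributing orbitals for each principal shell:
n=3 → 1; n=4 → 3; n=5 → 6.
Total orbitals: 1 + 3 + 6 = 10.

10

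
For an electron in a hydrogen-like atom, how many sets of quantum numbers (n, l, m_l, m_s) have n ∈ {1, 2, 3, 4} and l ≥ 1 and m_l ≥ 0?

32

Work shell by shell — for each n, count the (l, m_l) pairs that satisfy l ≥ 1 and m_l ≥ 0:
n=2 → 2; n=3 → 5; n=4 → 9.
Orbitals: 2 + 5 + 9 = 16. Including both spin states (m_s = ±1/2) gives 2 × 16 = 32 states.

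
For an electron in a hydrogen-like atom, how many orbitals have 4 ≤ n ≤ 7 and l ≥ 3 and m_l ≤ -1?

40

Work shell by shell — for each n, count the (l, m_l) pairs that satisfy l ≥ 3 and m_l ≤ -1:
n=4 → 3; n=5 → 7; n=6 → 12; n=7 → 18.
Total orbitals: 3 + 7 + 12 + 18 = 40.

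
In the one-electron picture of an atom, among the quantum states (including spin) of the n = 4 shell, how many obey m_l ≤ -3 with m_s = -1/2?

With n = 4 the allowed l are 0, 1, …, 3.
Per l-value: l=3 → 1.
Orbitals: 1. With m_s fixed to a single value there is one state per orbital, giving 1 state.

1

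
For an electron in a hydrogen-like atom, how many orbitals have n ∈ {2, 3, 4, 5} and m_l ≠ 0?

40

Per-shell orbital counts meeting the constraint:
n=2 → 2; n=3 → 6; n=4 → 12; n=5 → 20.
Total orbitals: 2 + 6 + 12 + 20 = 40.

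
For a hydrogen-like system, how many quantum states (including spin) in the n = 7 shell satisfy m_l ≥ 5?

6

The n = 7 shell has l = 0 through 6; check each.
Per l-value: l=5 → 1; l=6 → 2.
Orbitals: 1 + 2 = 3. Each orbital carries two spin states, so 3 × 2 = 6 states.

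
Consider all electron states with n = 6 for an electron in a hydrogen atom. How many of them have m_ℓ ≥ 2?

20

With n = 6 the allowed ℓ are 0, 1, …, 5.
Orbitals with m_ℓ ≥ 2, by ℓ: ℓ=2 → 1; ℓ=3 → 2; ℓ=4 → 3; ℓ=5 → 4.
Orbitals: 1 + 2 + 3 + 4 = 10. Each orbital carries two spin states, so 10 × 2 = 20 states.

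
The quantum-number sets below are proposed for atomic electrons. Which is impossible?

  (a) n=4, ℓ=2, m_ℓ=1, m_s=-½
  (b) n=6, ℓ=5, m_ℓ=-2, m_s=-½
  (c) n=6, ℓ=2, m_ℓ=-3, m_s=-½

(c)

(c) has |m_ℓ| = 3 > ℓ = 2, violating −ℓ ≤ m_ℓ ≤ ℓ.
The remaining sets (a), (b) satisfy all four rules.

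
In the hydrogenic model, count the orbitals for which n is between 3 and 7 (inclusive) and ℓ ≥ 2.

Work shell by shell — for each n, count the (ℓ, m_ℓ) pairs that satisfy ℓ ≥ 2:
n=3 → 5; n=4 → 12; n=5 → 21; n=6 → 32; n=7 → 45.
Total orbitals: 5 + 12 + 21 + 32 + 45 = 115.

115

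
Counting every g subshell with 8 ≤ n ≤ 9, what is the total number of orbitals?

A g subshell (l = 4) exists for every n ≥ 5, so shells n = 8, 9 each contribute one — 2 subshells.
Since each g subshell has 2·4+1 = 9 orbitals, the total is 2 × 9 = 18.

18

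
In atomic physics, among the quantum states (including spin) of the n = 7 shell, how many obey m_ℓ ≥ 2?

30

For n = 7, ℓ ranges over 0 … 6.
Contributions: ℓ=2 → 1; ℓ=3 → 2; ℓ=4 → 3; ℓ=5 → 4; ℓ=6 → 5.
Orbitals: 1 + 2 + 3 + 4 + 5 = 15. Each orbital carries two spin states, so 15 × 2 = 30 states.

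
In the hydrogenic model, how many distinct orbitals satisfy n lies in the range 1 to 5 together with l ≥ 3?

23

Go shell by shell, enumerating (l, m_l) with l ≥ 3:
n=4 → 7; n=5 → 16.
Total orbitals: 7 + 16 = 23.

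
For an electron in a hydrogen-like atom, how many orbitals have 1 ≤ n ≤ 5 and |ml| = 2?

12

Per-shell orbital counts meeting the constraint:
n=3 → 2; n=4 → 4; n=5 → 6.
Total orbitals: 2 + 4 + 6 = 12.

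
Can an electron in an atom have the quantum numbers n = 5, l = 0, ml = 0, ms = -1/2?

n = 5 is a positive integer. l = 0 satisfies 0 ≤ l ≤ n−1 = 4. ml = 0 lies in the range −l … +l (here 0). ms = -1/2 is one of ±1/2.
All four constraints are satisfied.

Allowed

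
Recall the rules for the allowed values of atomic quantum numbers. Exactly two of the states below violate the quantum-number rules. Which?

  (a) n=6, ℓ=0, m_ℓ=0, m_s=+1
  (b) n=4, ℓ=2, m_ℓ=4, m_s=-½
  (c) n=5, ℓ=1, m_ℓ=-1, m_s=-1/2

(a) and (b)

(a) has m_s = +1, but an electron's spin must be ±1/2.
(b) has |m_ℓ| = 4 > ℓ = 2, violating −ℓ ≤ m_ℓ ≤ ℓ.
The remaining set (c) satisfies all four rules.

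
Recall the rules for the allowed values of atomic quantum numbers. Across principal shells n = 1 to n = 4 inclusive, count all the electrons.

60

Shell n has n² orbitals: 1²=1 + 2²=4 + 3²=9 + 4²=16 = 30 orbitals.
Two spin states per orbital: 2 × 30 = 60 electrons.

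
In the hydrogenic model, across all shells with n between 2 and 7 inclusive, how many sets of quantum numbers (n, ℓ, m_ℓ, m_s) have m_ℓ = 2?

Work shell by shell — for each n, count the (ℓ, m_ℓ) pairs that satisfy m_ℓ = 2:
n=3 → 1; n=4 → 2; n=5 → 3; n=6 → 4; n=7 → 5.
Orbitals: 1 + 2 + 3 + 4 + 5 = 15. Including both spin states (m_s = ±1/2) gives 2 × 15 = 30 states.

30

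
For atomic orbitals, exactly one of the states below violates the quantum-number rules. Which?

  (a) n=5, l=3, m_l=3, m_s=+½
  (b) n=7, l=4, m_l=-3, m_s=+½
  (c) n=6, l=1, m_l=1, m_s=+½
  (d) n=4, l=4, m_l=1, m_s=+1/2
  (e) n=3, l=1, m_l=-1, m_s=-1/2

(d) has l = 4 ≥ n = 4, violating 0 ≤ l ≤ n−1.
The remaining sets (a), (b), (c), (e) satisfy all four rules.

(d)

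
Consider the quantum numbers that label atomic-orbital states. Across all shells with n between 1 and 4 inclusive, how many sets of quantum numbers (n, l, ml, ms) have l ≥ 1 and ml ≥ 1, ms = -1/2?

10

Work shell by shell — for each n, count the (l, ml) pairs that satisfy l ≥ 1 and ml ≥ 1:
n=2 → 1; n=3 → 3; n=4 → 6.
Orbitals: 1 + 3 + 6 = 10. With ms fixed to -1/2 there is one state per orbital, so 10 states.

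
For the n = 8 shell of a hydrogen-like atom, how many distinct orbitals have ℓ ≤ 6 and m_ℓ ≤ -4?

6

The (ℓ, m_ℓ) pairs meeting ℓ ≤ 6 and m_ℓ ≤ -4 give: ℓ=4 → 1; ℓ=5 → 2; ℓ=6 → 3.
Total orbitals: 1 + 2 + 3 = 6.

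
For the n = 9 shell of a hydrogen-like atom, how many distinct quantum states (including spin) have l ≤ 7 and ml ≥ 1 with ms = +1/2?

28

Per l-value: l=1 → 1; l=2 → 2; l=3 → 3; l=4 → 4; l=5 → 5; l=6 → 6; l=7 → 7.
Orbitals: 1 + 2 + 3 + 4 + 5 + 6 + 7 = 28. With ms fixed to a single value there is one state per orbital, giving 28 states.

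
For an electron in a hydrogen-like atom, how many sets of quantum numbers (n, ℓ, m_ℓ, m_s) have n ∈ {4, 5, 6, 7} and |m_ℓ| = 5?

12

Go shell by shell, enumerating (ℓ, m_ℓ) with |m_ℓ| = 5:
n=6 → 2; n=7 → 4.
Orbitals: 2 + 4 = 6. Including both spin states (m_s = ±1/2) gives 2 × 6 = 12 states.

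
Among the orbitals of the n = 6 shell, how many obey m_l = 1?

5

The (l, m_l) pairs meeting m_l = 1 give: l=1 → 1; l=2 → 1; l=3 → 1; l=4 → 1; l=5 → 1.
Total orbitals: 1 + 1 + 1 + 1 + 1 = 5.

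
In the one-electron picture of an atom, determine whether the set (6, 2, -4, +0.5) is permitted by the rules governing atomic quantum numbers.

Not allowed

The magnetic quantum number must satisfy −l ≤ ml ≤ l. With l = 2, ml can only be -2, -1, 0, 1, 2, so ml = -4 is forbidden.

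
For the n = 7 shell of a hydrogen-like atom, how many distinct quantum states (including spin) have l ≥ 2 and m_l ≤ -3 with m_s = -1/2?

The n = 7 shell has l = 0 through 6; check each.
Per l-value: l=3 → 1; l=4 → 2; l=5 → 3; l=6 → 4.
Orbitals: 1 + 2 + 3 + 4 = 10. With m_s fixed to a single value there is one state per orbital, giving 10 states.

10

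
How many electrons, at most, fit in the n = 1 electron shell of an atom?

A shell holds 2n² electrons: 2 × 1² = 2 × 1 = 2.

2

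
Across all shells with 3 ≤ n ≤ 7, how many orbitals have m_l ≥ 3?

Per-shell orbital counts meeting the constraint:
n=4 → 1; n=5 → 3; n=6 → 6; n=7 → 10.
Total orbitals: 1 + 3 + 6 + 10 = 20.

20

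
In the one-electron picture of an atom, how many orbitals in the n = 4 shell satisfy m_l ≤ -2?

The n = 4 shell has l = 0 through 3; check each.
Contributions: l=2 → 1; l=3 → 2.
Total orbitals: 1 + 2 = 3.

3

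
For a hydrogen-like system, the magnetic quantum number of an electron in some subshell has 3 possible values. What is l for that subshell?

m_l ranges over 2l+1 integers, so 2l+1 = 3 ⇒ l = 1.

l = 1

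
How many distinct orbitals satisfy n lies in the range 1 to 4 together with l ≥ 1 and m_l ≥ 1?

For each n in the range, tally the orbitals obeying l ≥ 1 and m_l ≥ 1:
n=2 → 1; n=3 → 3; n=4 → 6.
Total orbitals: 1 + 3 + 6 = 10.

10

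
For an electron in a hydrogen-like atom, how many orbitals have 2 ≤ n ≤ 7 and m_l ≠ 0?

112

Per-shell orbital counts meeting the constraint:
n=2 → 2; n=3 → 6; n=4 → 12; n=5 → 20; n=6 → 30; n=7 → 42.
Total orbitals: 2 + 6 + 12 + 20 + 30 + 42 = 112.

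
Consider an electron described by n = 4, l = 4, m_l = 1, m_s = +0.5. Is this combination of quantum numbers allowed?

The orbital quantum number must satisfy 0 ≤ l ≤ n−1. With n = 4 the allowed l values are 0, 1, 2, 3, so l = 4 is out of range.

No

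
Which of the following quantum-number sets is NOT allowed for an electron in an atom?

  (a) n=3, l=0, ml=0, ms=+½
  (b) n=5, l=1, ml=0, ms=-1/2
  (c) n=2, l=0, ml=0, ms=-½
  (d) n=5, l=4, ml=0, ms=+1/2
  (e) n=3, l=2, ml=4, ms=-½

(e) has |ml| = 4 > l = 2, violating −l ≤ ml ≤ l.
The remaining sets (a), (b), (c), (d) satisfy all four rules.

(e)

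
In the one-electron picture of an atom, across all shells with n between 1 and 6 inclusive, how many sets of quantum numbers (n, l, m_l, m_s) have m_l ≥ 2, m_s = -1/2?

For each n in the range, tally the orbitals obeying m_l ≥ 2:
n=3 → 1; n=4 → 3; n=5 → 6; n=6 → 10.
Orbitals: 1 + 3 + 6 + 10 = 20. With m_s fixed to -1/2 there is one state per orbital, so 20 states.

20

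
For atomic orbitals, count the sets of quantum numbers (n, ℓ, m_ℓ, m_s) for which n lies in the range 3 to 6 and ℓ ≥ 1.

For each n in the range, tally the orbitals obeying ℓ ≥ 1:
n=3 → 8; n=4 → 15; n=5 → 24; n=6 → 35.
Orbitals: 8 + 15 + 24 + 35 = 82. Including both spin states (m_s = ±1/2) gives 2 × 82 = 164 states.

164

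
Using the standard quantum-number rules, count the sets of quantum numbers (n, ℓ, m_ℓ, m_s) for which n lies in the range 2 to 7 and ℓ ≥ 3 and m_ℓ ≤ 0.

Go shell by shell, enumerating (ℓ, m_ℓ) with ℓ ≥ 3 and m_ℓ ≤ 0:
n=4 → 4; n=5 → 9; n=6 → 15; n=7 → 22.
Orbitals: 4 + 9 + 15 + 22 = 50. Including both spin states (m_s = ±1/2) gives 2 × 50 = 100 states.

100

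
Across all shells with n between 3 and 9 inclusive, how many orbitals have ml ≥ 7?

Go shell by shell, enumerating (l, ml) with ml ≥ 7:
n=8 → 1; n=9 → 3.
Total orbitals: 1 + 3 = 4.

4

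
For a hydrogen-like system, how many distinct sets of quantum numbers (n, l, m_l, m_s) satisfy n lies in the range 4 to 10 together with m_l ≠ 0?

Per-shell orbital counts meeting the constraint:
n=4 → 12; n=5 → 20; n=6 → 30; n=7 → 42; n=8 → 56; n=9 → 72; n=10 → 90.
Orbitals: 12 + 20 + 30 + 42 + 56 + 72 + 90 = 322. Including both spin states (m_s = ±1/2) gives 2 × 322 = 644 states.

644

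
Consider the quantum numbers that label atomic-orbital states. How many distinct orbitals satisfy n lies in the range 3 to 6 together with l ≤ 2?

Per-shell orbital counts meeting the constraint:
n=3 → 9; n=4 → 9; n=5 → 9; n=6 → 9.
Total orbitals: 9 + 9 + 9 + 9 = 36.

36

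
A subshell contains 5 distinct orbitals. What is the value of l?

l = 2 (d)

2l+1 = 5 gives l = 2.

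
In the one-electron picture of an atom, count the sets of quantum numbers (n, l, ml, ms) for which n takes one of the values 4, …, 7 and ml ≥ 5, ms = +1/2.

4

Work shell by shell — for each n, count the (l, ml) pairs that satisfy ml ≥ 5:
n=6 → 1; n=7 → 3.
Orbitals: 1 + 3 = 4. With ms fixed to +1/2 there is one state per orbital, so 4 states.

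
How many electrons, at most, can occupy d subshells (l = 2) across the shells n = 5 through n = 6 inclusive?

A d subshell (l = 2) exists for every n ≥ 3, so shells n = 5, 6 each contribute one — 2 subshells.
Since each d subshell holds 2(2·2+1) = 10 electrons, the total is 2 × 10 = 20.

20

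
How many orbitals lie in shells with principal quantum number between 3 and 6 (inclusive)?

Shell n has n² orbitals: 3²=9 + 4²=16 + 5²=25 + 6²=36 = 86 orbitals.

86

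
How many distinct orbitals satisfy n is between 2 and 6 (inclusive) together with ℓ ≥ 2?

Go shell by shell, enumerating (ℓ, m_ℓ) with ℓ ≥ 2:
n=3 → 5; n=4 → 12; n=5 → 21; n=6 → 32.
Total orbitals: 5 + 12 + 21 + 32 = 70.

70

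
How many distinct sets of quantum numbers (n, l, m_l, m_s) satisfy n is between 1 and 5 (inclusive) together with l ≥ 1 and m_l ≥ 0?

Work shell by shell — for each n, count the (l, m_l) pairs that satisfy l ≥ 1 and m_l ≥ 0:
n=2 → 2; n=3 → 5; n=4 → 9; n=5 → 14.
Orbitals: 2 + 5 + 9 + 14 = 30. Including both spin states (m_s = ±1/2) gives 2 × 30 = 60 states.

60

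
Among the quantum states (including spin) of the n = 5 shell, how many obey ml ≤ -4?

Go through l = 0, …, 4 (the values permitted for n = 5).
Per l-value: l=4 → 1.
Orbitals: 1. Each orbital carries two spin states, so 1 × 2 = 2 states.

2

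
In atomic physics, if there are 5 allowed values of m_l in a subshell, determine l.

m_l ranges over 2l+1 integers, so 2l+1 = 5 ⇒ l = 2.

l = 2 (d)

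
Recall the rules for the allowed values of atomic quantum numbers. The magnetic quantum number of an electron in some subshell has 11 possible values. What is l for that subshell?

m_l ranges over 2l+1 integers, so 2l+1 = 11 ⇒ l = 5.

l = 5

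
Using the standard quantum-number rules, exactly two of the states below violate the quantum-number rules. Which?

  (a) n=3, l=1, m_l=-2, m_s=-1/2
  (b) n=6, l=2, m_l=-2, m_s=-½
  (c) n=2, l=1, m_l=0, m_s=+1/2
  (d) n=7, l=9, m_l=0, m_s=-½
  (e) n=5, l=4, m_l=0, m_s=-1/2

(a) and (d)

(a) has |m_l| = 2 > l = 1, violating −l ≤ m_l ≤ l.
(d) has l = 9 ≥ n = 7, violating 0 ≤ l ≤ n−1.
The remaining sets (b), (c), (e) satisfy all four rules.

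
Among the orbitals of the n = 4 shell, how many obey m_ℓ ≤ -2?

3

Orbitals with m_ℓ ≤ -2, by ℓ: ℓ=2 → 1; ℓ=3 → 2.
Total orbitals: 1 + 2 = 3.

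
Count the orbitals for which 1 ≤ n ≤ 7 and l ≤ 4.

105

Go shell by shell, enumerating (l, m_l) with l ≤ 4:
n=1 → 1; n=2 → 4; n=3 → 9; n=4 → 16; n=5 → 25; n=6 → 25; n=7 → 25.
Total orbitals: 1 + 4 + 9 + 16 + 25 + 25 + 25 = 105.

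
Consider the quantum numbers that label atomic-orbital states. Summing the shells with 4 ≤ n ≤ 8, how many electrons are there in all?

Shell n has n² orbitals: 4²=16 + 5²=25 + 6²=36 + 7²=49 + 8²=64 = 190 orbitals.
Two spin states per orbital: 2 × 190 = 380 electrons.

380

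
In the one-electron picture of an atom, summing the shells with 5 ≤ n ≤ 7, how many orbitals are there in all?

110

Shell n has n² orbitals: 5²=25 + 6²=36 + 7²=49 = 110 orbitals.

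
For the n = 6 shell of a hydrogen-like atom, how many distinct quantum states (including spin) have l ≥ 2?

64

The (l, ml) pairs meeting l ≥ 2 give: l=2 → 5; l=3 → 7; l=4 → 9; l=5 → 11.
Orbitals: 5 + 7 + 9 + 11 = 32. Each orbital carries two spin states, so 32 × 2 = 64 states.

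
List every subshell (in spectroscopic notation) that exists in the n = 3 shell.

3s, 3p, 3d

For n = 3, l runs from 0 to 2. In spectroscopic notation l = 0,1,2,… ↔ s,p,d,f,g,h,i, so the subshells are 3s, 3p, 3d.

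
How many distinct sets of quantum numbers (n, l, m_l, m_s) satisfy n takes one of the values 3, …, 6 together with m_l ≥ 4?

Go shell by shell, enumerating (l, m_l) with m_l ≥ 4:
n=5 → 1; n=6 → 3.
Orbitals: 1 + 3 = 4. Including both spin states (m_s = ±1/2) gives 2 × 4 = 8 states.

8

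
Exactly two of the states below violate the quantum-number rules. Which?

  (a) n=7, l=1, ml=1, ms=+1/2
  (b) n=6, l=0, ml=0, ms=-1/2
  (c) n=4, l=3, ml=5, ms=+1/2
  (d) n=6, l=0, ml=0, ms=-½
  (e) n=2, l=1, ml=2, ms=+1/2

(c) has |ml| = 5 > l = 3, violating −l ≤ ml ≤ l.
(e) has |ml| = 2 > l = 1, violating −l ≤ ml ≤ l.
The remaining sets (a), (b), (d) satisfy all four rules.

(c) and (e)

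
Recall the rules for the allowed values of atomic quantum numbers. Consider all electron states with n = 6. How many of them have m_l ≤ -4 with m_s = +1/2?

3

The (l, m_l) pairs meeting m_l ≤ -4 give: l=4 → 1; l=5 → 2.
Orbitals: 1 + 2 = 3. With m_s fixed to a single value there is one state per orbital, giving 3 states.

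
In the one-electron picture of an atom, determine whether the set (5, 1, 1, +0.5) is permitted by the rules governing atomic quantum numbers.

Valid

n = 5 is a positive integer. ℓ = 1 satisfies 0 ≤ ℓ ≤ n−1 = 4. m_ℓ = 1 lies in the range −ℓ … +ℓ (here −1 … 1). m_s = +1/2 is one of ±1/2.
All four constraints are satisfied.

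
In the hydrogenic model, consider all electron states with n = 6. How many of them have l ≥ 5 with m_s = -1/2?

11

Per l-value: l=5 → 11.
Orbitals: 11. With m_s fixed to a single value there is one state per orbital, giving 11 states.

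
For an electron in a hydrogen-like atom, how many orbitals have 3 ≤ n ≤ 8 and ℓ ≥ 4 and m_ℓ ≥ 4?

Per-shell orbital counts meeting the constraint:
n=5 → 1; n=6 → 3; n=7 → 6; n=8 → 10.
Total orbitals: 1 + 3 + 6 + 10 = 20.

20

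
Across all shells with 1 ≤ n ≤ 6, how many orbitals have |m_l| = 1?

Treat each shell separately and count matching orbitals:
n=2 → 2; n=3 → 4; n=4 → 6; n=5 → 8; n=6 → 10.
Total orbitals: 2 + 4 + 6 + 8 + 10 = 30.

30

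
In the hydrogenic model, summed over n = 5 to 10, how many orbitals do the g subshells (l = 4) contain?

A g subshell (l = 4) exists for every n ≥ 5, so shells n = 5, 6, 7, 8, 9, 10 each contribute one — 6 subshells.
Since each g subshell has 2·4+1 = 9 orbitals, the total is 6 × 9 = 54.

54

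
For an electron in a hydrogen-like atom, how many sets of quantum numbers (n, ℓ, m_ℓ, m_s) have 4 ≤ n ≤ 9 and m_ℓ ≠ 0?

For each n in the range, tally the orbitals obeying m_ℓ ≠ 0:
n=4 → 12; n=5 → 20; n=6 → 30; n=7 → 42; n=8 → 56; n=9 → 72.
Orbitals: 12 + 20 + 30 + 42 + 56 + 72 = 232. Including both spin states (m_s = ±1/2) gives 2 × 232 = 464 states.

464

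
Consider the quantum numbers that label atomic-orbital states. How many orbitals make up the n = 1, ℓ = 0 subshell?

1

A subshell has 2ℓ+1 orbitals; with ℓ = 0, that's 1.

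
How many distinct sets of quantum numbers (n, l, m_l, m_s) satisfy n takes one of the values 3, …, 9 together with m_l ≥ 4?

70

Go shell by shell, enumerating (l, m_l) with m_l ≥ 4:
n=5 → 1; n=6 → 3; n=7 → 6; n=8 → 10; n=9 → 15.
Orbitals: 1 + 3 + 6 + 10 + 15 = 35. Including both spin states (m_s = ±1/2) gives 2 × 35 = 70 states.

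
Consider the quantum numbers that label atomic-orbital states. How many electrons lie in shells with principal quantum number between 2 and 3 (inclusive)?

26

Shell n has n² orbitals: 2²=4 + 3²=9 = 13 orbitals.
Two spin states per orbital: 2 × 13 = 26 electrons.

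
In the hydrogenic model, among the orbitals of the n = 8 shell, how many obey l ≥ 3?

55

Orbitals with l ≥ 3, by l: l=3 → 7; l=4 → 9; l=5 → 11; l=6 → 13; l=7 → 15.
Total orbitals: 7 + 9 + 11 + 13 + 15 = 55.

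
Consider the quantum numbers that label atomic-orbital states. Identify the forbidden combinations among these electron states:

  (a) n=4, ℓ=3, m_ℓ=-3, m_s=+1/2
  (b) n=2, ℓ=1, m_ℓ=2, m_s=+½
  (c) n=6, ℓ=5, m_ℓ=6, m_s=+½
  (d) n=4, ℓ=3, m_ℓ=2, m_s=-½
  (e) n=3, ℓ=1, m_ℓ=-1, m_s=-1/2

(b) and (c)

(b) has |m_ℓ| = 2 > ℓ = 1, violating −ℓ ≤ m_ℓ ≤ ℓ.
(c) has |m_ℓ| = 6 > ℓ = 5, violating −ℓ ≤ m_ℓ ≤ ℓ.
The remaining sets (a), (d), (e) satisfy all four rules.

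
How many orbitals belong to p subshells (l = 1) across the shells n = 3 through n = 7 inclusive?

15

A p subshell (l = 1) exists for every n ≥ 2, so shells n = 3, 4, 5, 6, 7 each contribute one — 5 subshells.
Since each p subshell has 2·1+1 = 3 orbitals, the total is 5 × 3 = 15.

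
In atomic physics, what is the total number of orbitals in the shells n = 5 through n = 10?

Shell n has n² orbitals: 5²=25 + 6²=36 + 7²=49 + 8²=64 + 9²=81 + 10²=100 = 355 orbitals.

355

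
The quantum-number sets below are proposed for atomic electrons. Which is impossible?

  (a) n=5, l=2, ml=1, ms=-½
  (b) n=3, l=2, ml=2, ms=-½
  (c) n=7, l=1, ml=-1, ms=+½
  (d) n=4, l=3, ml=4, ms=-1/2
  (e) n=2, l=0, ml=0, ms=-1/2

(d) has |ml| = 4 > l = 3, violating −l ≤ ml ≤ l.
The remaining sets (a), (b), (c), (e) satisfy all four rules.

(d)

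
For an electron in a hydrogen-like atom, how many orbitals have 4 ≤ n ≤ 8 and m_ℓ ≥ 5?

10

Treat each shell separately and count matching orbitals:
n=6 → 1; n=7 → 3; n=8 → 6.
Total orbitals: 1 + 3 + 6 = 10.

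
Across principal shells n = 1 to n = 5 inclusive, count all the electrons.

Shell n has n² orbitals: 1²=1 + 2²=4 + 3²=9 + 4²=16 + 5²=25 = 55 orbitals.
Two spin states per orbital: 2 × 55 = 110 electrons.

110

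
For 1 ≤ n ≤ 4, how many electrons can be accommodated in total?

Total orbitals = 1² + 2² + 3² + 4² = 30. Doubling for spin gives 60 electrons.

60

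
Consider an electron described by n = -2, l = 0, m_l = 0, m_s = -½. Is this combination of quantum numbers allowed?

The principal quantum number must be a positive integer (n ≥ 1), but here n = -2.

Invalid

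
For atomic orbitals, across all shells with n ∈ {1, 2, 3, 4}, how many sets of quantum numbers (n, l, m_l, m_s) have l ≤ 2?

46

Per-shell orbital counts meeting the constraint:
n=1 → 1; n=2 → 4; n=3 → 9; n=4 → 9.
Orbitals: 1 + 4 + 9 + 9 = 23. Including both spin states (m_s = ±1/2) gives 2 × 23 = 46 states.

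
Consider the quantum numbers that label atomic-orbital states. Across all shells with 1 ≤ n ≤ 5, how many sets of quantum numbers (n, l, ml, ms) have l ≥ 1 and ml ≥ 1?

40

Count contributing orbitals for each principal shell:
n=2 → 1; n=3 → 3; n=4 → 6; n=5 → 10.
Orbitals: 1 + 3 + 6 + 10 = 20. Including both spin states (ms = ±1/2) gives 2 × 20 = 40 states.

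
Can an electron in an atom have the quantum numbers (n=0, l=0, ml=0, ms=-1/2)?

The principal quantum number must be a positive integer (n ≥ 1), but here n = 0.

No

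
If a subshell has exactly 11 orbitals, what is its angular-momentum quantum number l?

2l+1 = 11 gives l = 5.

l = 5 (h)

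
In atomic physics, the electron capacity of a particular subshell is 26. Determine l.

2(2l+1) = 26 ⇒ 2l+1 = 13 ⇒ l = 6.

l = 6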